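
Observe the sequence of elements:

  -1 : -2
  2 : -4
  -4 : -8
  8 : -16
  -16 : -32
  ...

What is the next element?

First slot: ×(-2) each step; -1, 2, -4, 8, -16 → 32.
For the second slot, ×2 each step: -2, -4, -8, -16, -32 → -64.
Combining the parts gives 32 : -64.

32 : -64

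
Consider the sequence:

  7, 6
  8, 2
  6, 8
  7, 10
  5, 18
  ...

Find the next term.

First part: 7, 8, 6, 7, 5 → 6 (alternating steps +1, −2, +1, −2, …).
Second part — each term is the sum of the two before it: 6, 2, 8, 10, 18 → 28.
Combining the parts gives 6, 28.

6, 28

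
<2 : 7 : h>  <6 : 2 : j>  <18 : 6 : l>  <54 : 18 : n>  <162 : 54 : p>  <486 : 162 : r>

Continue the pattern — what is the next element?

First coordinate: 2, 6, 18, 54, 162, 486 → 1458 (×3 each step).
Second coordinate: always the previous value of the first coordinate, so 7, 2, 6, 18, 54, 162 → 486.
Letter: letters move forward 2 places in the alphabet, so h, j, l, n, p, r → t.
Combining the parts gives <1458 : 486 : t>.

<1458 : 486 : t>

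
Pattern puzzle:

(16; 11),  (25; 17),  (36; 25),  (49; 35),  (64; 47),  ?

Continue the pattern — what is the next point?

First slot goes 16, 25, 36, 49, 64 → 81 (perfect squares: 4², 5², 6², …).
Second slot: differences are 6, 8, 10, … (increasing by 2 each time); 11, 17, 25, 35, 47 → 61.
Combining the parts gives (81; 61).

(81; 61)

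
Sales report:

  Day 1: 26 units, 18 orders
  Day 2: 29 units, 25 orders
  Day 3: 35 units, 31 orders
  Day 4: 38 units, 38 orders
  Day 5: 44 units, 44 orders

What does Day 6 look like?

Units: 26, 29, 35, 38, 44 → 47 (alternating steps +3, +6, +3, +6, …).
Orders goes 18, 25, 31, 38, 44 → 51 (alternating steps +7, +6, +7, +6, …).
So the next row is 47 units, 51 orders.

47 units, 51 orders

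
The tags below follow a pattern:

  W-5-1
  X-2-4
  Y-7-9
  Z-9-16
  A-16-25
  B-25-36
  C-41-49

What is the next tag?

Letter — letters move forward 1 place in the alphabet, wrapping Z→A: W, X, Y, Z, A, B, C → D.
Second component: each term is the sum of the two before it, so 5, 2, 7, 9, 16, 25, 41 → 66.
Third component: differences are 3, 5, 7, … (increasing by 2 each time), so 1, 4, 9, 16, 25, 36, 49 → 64.
So the next tag is D-66-64.

D-66-64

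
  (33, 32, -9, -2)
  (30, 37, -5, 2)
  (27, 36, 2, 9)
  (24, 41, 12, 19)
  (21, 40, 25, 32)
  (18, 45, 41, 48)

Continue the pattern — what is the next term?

(15, 44, 60, 67)

First component: 33, 30, 27, 24, 21, 18 → 15 (−3 each step).
Second component: alternating steps +5, −1, +5, −1, …; 32, 37, 36, 41, 40, 45 → 44.
For the third component, differences are 4, 7, 10, … (increasing by 3 each time): -9, -5, 2, 12, 25, 41 → 60.
Fourth component: differences are 4, 7, 10, … (increasing by 3 each time); -2, 2, 9, 19, 32, 48 → 67.
So the next term is (15, 44, 60, 67).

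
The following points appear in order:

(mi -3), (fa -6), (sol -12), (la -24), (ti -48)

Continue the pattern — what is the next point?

Note: mi, fa, sol, la, ti → do (runs through the solfège scale do→ti).
Second part: -3, -6, -12, -24, -48 → -96 (×2 each step).
Putting it together: (do -96).

(do -96)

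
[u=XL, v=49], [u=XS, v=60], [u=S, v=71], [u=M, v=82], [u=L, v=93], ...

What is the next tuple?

[u=XL, v=104]

U: XL, XS, S, M, L → XL (runs through clothing sizes XS→XL).
V goes 49, 60, 71, 82, 93 → 104 (+11 each step).
So the next tuple is [u=XL, v=104].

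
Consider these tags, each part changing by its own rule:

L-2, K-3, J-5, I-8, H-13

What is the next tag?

Letter: letters move back 1 place in the alphabet, so L, K, J, I, H → G.
Second component goes 2, 3, 5, 8, 13 → 21 (each term is the sum of the two before it).
Combining the parts gives G-21.

G-21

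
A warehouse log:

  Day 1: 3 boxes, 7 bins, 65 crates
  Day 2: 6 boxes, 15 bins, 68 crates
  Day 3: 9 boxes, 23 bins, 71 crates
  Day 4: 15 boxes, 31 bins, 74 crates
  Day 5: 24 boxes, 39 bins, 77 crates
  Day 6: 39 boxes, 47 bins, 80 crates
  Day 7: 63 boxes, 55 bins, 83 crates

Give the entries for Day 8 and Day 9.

Boxes: each term is the sum of the two before it; 3, 6, 9, 15, 24, 39, 63 → 102 → 165.
For the bins, +8 each step: 7, 15, 23, 31, 39, 47, 55 → 63 → 71.
Crates: 65, 68, 71, 74, 77, 80, 83 → 86 → 89 (+3 each step).
So the next two lines are 102 boxes, 63 bins, 86 crates and 165 boxes, 71 bins, 89 crates.

102 boxes, 63 bins, 86 crates; 165 boxes, 71 bins, 89 crates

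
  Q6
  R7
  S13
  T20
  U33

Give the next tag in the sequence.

V53

Letter goes Q, R, S, T, U → V (letters move forward 1 place in the alphabet).
Second component: 6, 7, 13, 20, 33 → 53 (each term is the sum of the two before it).
So the next tag is V53.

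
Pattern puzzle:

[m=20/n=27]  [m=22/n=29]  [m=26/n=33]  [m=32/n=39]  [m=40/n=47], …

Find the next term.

For the m, differences are 2, 4, 6, … (increasing by 2 each time): 20, 22, 26, 32, 40 → 50.
N: always 7 more than the m, so 27, 29, 33, 39, 47 → 57.
Combining the parts gives [m=50/n=57].

[m=50/n=57]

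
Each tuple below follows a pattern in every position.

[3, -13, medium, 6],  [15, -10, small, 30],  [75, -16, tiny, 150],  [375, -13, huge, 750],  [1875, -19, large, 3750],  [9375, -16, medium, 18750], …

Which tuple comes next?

First coordinate: ×5 each step; 3, 15, 75, 375, 1875, 9375 → 46875.
For the second coordinate, alternating steps +3, −6, +3, −6, …: -13, -10, -16, -13, -19, -16 → -22.
Size — repeats medium → small → tiny → huge → large: medium, small, tiny, huge, large, medium → small.
Fourth coordinate: 6, 30, 150, 750, 3750, 18750 → 93750 (always 2 × the first coordinate).
Putting it together: [46875, -22, small, 93750].

[46875, -22, small, 93750]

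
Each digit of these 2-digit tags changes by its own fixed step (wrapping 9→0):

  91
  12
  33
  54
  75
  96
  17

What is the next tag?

38

First digit: +2 each step, mod 10, so 9, 1, 3, 5, 7, 9, 1 → 3.
Second digit: 1, 2, 3, 4, 5, 6, 7 → 8 (+1 each step, mod 10).
Putting it together: 38.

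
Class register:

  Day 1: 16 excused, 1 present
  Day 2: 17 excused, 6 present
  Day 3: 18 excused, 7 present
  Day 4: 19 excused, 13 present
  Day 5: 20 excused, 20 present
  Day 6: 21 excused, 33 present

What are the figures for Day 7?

Excused: +1 each step; 16, 17, 18, 19, 20, 21 → 22.
Present goes 1, 6, 7, 13, 20, 33 → 53 (each term is the sum of the two before it).
Combining the parts gives 22 excused, 53 present.

22 excused, 53 present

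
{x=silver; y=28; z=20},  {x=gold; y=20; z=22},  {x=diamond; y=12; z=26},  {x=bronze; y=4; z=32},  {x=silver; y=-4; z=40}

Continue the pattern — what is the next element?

X: silver, gold, diamond, bronze, silver → gold (repeats silver → gold → diamond → bronze).
Y: −8 each step, so 28, 20, 12, 4, -4 → -12.
Z: differences are 2, 4, 6, … (increasing by 2 each time); 20, 22, 26, 32, 40 → 50.
Putting it together: {x=gold; y=-12; z=50}.

{x=gold; y=-12; z=50}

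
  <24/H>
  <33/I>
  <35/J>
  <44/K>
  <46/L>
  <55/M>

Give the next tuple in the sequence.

First value: 24, 33, 35, 44, 46, 55 → 57 (alternating steps +9, +2, +9, +2, …).
Letter — letters move forward 1 place in the alphabet: H, I, J, K, L, M → N.
So the next tuple is <57/N>.

<57/N>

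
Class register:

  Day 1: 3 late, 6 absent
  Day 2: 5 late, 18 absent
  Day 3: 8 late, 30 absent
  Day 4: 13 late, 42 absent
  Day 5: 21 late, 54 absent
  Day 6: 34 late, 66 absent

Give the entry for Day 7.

55 late, 78 absent

Late goes 3, 5, 8, 13, 21, 34 → 55 (each term is the sum of the two before it).
Absent: +12 each step, so 6, 18, 30, 42, 54, 66 → 78.
So the next record is 55 late, 78 absent.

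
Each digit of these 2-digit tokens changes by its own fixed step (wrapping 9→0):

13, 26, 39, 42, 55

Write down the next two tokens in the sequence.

68, 71

First digit: 1, 2, 3, 4, 5 → 6 → 7 (+1 each step, mod 10).
Second digit: 3, 6, 9, 2, 5 → 8 → 1 (+3 each step, mod 10).
So the next two tokens are 68 and 71.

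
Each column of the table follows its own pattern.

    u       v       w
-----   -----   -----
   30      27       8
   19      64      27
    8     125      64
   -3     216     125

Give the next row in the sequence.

Column u: −11 each step; 30, 19, 8, -3 → -14.
Column v goes 27, 64, 125, 216 → 343 (perfect cubes: 3³, 4³, 5³, …).
Column w: perfect cubes: 2³, 3³, 4³, …, so 8, 27, 64, 125 → 216.
So the next row is -14  343  216.

-14  343  216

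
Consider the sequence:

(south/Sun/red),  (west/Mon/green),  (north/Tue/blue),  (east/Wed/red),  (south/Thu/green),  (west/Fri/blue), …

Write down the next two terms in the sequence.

For the direction, repeats south → west → north → east: south, west, north, east, south, west → north → east.
Day: runs through the weekdays Mon→Sun; Sun, Mon, Tue, Wed, Thu, Fri → Sat → Sun.
Colour: red, green, blue, red, green, blue → red → green (repeats red → green → blue).
Putting the parts together: (north/Sat/red) and then (east/Sun/green).

(north/Sat/red), (east/Sun/green)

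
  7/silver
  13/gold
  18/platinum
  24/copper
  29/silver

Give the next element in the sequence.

First part goes 7, 13, 18, 24, 29 → 35 (alternating steps +6, +5, +6, +5, …).
Metal — repeats silver → gold → platinum → copper: silver, gold, platinum, copper, silver → gold.
So the next element is 35/gold.

35/gold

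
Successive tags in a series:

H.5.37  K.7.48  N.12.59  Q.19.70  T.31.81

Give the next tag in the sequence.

Letter: letters move forward 3 places in the alphabet, so H, K, N, Q, T → W.
Second component: each term is the sum of the two before it; 5, 7, 12, 19, 31 → 50.
Third component: +11 each step, so 37, 48, 59, 70, 81 → 92.
So the next tag is W.50.92.

W.50.92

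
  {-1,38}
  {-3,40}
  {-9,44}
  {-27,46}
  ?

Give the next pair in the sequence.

For the first entry, ×3 each step: -1, -3, -9, -27 → -81.
Second entry — alternating steps +2, +4, +2, +4, …: 38, 40, 44, 46 → 50.
So the next pair is {-81,50}.

{-81,50}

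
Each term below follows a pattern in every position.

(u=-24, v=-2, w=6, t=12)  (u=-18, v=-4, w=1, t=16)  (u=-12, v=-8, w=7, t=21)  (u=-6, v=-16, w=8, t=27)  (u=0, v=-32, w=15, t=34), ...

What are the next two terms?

U — +6 each step: -24, -18, -12, -6, 0 → 6 → 12.
V: -2, -4, -8, -16, -32 → -64 → -128 (×2 each step).
W goes 6, 1, 7, 8, 15 → 23 → 38 (each term is the sum of the two before it).
T goes 12, 16, 21, 27, 34 → 42 → 51 (differences are 4, 5, 6, … (increasing by 1 each time)).
So the next two terms are (u=6, v=-64, w=23, t=42) and (u=12, v=-128, w=38, t=51).

(u=6, v=-64, w=23, t=42), (u=12, v=-128, w=38, t=51)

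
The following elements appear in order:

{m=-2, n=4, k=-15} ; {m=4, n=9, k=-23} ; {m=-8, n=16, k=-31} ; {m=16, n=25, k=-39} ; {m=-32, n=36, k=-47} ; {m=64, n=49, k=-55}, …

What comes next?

{m=-128, n=64, k=-63}

M: ×(-2) each step; -2, 4, -8, 16, -32, 64 → -128.
N goes 4, 9, 16, 25, 36, 49 → 64 (perfect squares: 2², 3², 4², …).
K: -15, -23, -31, -39, -47, -55 → -63 (−8 each step).
Combining the parts gives {m=-128, n=64, k=-63}.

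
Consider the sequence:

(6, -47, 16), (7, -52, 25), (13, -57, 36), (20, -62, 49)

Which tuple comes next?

(33, -67, 64)

First coordinate goes 6, 7, 13, 20 → 33 (each term is the sum of the two before it).
Second coordinate: −5 each step, so -47, -52, -57, -62 → -67.
For the third coordinate, perfect squares: 4², 5², 6², …: 16, 25, 36, 49 → 64.
Combining the parts gives (33, -67, 64).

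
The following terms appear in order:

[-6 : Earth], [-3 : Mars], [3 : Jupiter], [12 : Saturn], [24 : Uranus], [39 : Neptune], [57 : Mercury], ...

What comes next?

For the first coordinate, differences are 3, 6, 9, … (increasing by 3 each time): -6, -3, 3, 12, 24, 39, 57 → 78.
Planet: runs through the planets Mercury→Neptune; Earth, Mars, Jupiter, Saturn, Uranus, Neptune, Mercury → Venus.
Combining the parts gives [78 : Venus].

[78 : Venus]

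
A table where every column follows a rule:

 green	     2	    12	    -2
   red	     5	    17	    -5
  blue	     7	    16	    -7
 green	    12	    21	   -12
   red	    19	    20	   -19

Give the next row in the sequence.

blue  31  25  -31

Colour goes green, red, blue, green, red → blue (repeats green → red → blue).
For the second component, each term is the sum of the two before it: 2, 5, 7, 12, 19 → 31.
For the third component, alternating steps +5, −1, +5, −1, …: 12, 17, 16, 21, 20 → 25.
For the fourth component, always the negative of the second component: -2, -5, -7, -12, -19 → -31.
So the next row is blue  31  25  -31.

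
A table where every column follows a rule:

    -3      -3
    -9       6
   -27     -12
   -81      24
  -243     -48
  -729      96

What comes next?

-2187  -192

First component: -3, -9, -27, -81, -243, -729 → -2187 (×3 each step).
Second component goes -3, 6, -12, 24, -48, 96 → -192 (×(-2) each step).
Combining the parts gives -2187  -192.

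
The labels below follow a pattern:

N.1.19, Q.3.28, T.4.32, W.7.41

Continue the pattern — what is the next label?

Letter goes N, Q, T, W → Z (letters move forward 3 places in the alphabet).
Second component goes 1, 3, 4, 7 → 11 (each term is the sum of the two before it).
Third component goes 19, 28, 32, 41 → 45 (alternating steps +9, +4, +9, +4, …).
Combining the parts gives Z.11.45.

Z.11.45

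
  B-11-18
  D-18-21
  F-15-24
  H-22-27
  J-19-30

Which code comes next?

L-26-33

Letter: B, D, F, H, J → L (letters move forward 2 places in the alphabet).
Second component — alternating steps +7, −3, +7, −3, …: 11, 18, 15, 22, 19 → 26.
For the third component, +3 each step: 18, 21, 24, 27, 30 → 33.
So the next code is L-26-33.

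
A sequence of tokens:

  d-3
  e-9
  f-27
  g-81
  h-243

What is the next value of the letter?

For the letter, letters move forward 1 place in the alphabet: d, e, f, g, h → i.
For the second component, ×3 each step: 3, 9, 27, 81, 243 → 729.

i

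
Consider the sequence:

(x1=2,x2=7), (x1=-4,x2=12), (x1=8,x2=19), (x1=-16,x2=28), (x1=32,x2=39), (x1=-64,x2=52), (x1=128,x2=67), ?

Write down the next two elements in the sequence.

(x1=-256,x2=84), (x1=512,x2=103)

X1 — ×(-2) each step: 2, -4, 8, -16, 32, -64, 128 → -256 → 512.
X2: differences are 5, 7, 9, … (increasing by 2 each time); 7, 12, 19, 28, 39, 52, 67 → 84 → 103.
So the next two elements are (x1=-256,x2=84) and (x1=512,x2=103).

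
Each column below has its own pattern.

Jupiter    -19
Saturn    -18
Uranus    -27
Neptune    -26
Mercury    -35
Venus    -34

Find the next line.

Earth  -43

Planet: Jupiter, Saturn, Uranus, Neptune, Mercury, Venus → Earth (runs through the planets Mercury→Neptune).
Second component: alternating steps +1, −9, +1, −9, …; -19, -18, -27, -26, -35, -34 → -43.
Putting it together: Earth  -43.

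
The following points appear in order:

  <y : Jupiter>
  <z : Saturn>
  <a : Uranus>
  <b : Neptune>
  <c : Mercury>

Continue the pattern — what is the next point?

<d : Venus>

Letter: letters move forward 1 place in the alphabet, wrapping Z→A; y, z, a, b, c → d.
For the planet, runs through the planets Mercury→Neptune: Jupiter, Saturn, Uranus, Neptune, Mercury → Venus.
Putting it together: <d : Venus>.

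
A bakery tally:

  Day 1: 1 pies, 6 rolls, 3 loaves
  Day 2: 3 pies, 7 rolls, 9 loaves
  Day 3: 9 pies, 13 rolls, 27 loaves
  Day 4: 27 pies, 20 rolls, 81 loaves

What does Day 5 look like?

81 pies, 33 rolls, 243 loaves

For the pies, ×3 each step: 1, 3, 9, 27 → 81.
Rolls: each term is the sum of the two before it, so 6, 7, 13, 20 → 33.
Loaves goes 3, 9, 27, 81 → 243 (always 3 × the pies).
Putting it together: 81 pies, 33 rolls, 243 loaves.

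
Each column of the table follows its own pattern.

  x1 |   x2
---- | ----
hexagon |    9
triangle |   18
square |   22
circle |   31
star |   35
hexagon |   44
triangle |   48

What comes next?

Column x1: repeats hexagon → triangle → square → circle → star, so hexagon, triangle, square, circle, star, hexagon, triangle → square.
For the column x2, alternating steps +9, +4, +9, +4, …: 9, 18, 22, 31, 35, 44, 48 → 57.
Combining the parts gives square  57.

square  57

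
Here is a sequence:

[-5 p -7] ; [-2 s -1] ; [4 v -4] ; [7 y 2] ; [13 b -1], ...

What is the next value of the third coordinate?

For the third coordinate, alternating steps +6, −3, +6, −3, …: -7, -1, -4, 2, -1 → 5.

5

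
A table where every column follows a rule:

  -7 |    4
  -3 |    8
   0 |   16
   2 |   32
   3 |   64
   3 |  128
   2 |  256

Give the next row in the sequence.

First component — differences are 4, 3, 2, … (decreasing by 1 each time): -7, -3, 0, 2, 3, 3, 2 → 0.
Second component: ×2 each step, so 4, 8, 16, 32, 64, 128, 256 → 512.
Combining the parts gives 0  512.

0  512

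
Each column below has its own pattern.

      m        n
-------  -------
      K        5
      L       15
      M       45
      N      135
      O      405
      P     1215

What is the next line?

Column m: letters move forward 1 place in the alphabet, so K, L, M, N, O, P → Q.
Column n: ×3 each step; 5, 15, 45, 135, 405, 1215 → 3645.
So the next line is Q  3645.

Q  3645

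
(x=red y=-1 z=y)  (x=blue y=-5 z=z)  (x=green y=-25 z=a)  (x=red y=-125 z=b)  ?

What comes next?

(x=blue y=-625 z=c)

X goes red, blue, green, red → blue (repeats red → blue → green).
Y: -1, -5, -25, -125 → -625 (×5 each step).
Z: y, z, a, b → c (letters move forward 1 place in the alphabet, wrapping Z→A).
Combining the parts gives (x=blue y=-625 z=c).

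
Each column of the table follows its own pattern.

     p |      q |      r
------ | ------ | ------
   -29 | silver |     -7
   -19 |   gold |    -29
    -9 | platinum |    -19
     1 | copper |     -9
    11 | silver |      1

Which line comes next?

21  gold  11

Column p: -29, -19, -9, 1, 11 → 21 (+10 each step).
Column q: silver, gold, platinum, copper, silver → gold (repeats silver → gold → platinum → copper).
Column r — always the previous value of the column p: -7, -29, -19, -9, 1 → 11.
Putting it together: 21  gold  11.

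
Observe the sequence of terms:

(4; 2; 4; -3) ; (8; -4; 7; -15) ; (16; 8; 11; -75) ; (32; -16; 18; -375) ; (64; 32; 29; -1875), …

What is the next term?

First value: 4, 8, 16, 32, 64 → 128 (×2 each step).
Second value goes 2, -4, 8, -16, 32 → -64 (×(-2) each step).
Third value: each term is the sum of the two before it, so 4, 7, 11, 18, 29 → 47.
Fourth value: ×5 each step, so -3, -15, -75, -375, -1875 → -9375.
Combining the parts gives (128; -64; 47; -9375).

(128; -64; 47; -9375)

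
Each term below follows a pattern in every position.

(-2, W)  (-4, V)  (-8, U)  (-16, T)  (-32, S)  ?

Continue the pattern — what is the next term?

First value — ×2 each step: -2, -4, -8, -16, -32 → -64.
For the letter, letters move back 1 place in the alphabet: W, V, U, T, S → R.
Putting it together: (-64, R).

(-64, R)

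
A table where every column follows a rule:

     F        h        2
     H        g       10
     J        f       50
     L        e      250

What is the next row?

N  d  1250

First letter — letters move forward 2 places in the alphabet: F, H, J, L → N.
Second letter: letters move back 1 place in the alphabet, so h, g, f, e → d.
Third component: ×5 each step, so 2, 10, 50, 250 → 1250.
Putting it together: N  d  1250.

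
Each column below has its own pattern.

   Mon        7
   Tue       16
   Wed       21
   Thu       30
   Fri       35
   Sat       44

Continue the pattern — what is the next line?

Day — runs through the weekdays Mon→Sun: Mon, Tue, Wed, Thu, Fri, Sat → Sun.
For the second component, alternating steps +9, +5, +9, +5, …: 7, 16, 21, 30, 35, 44 → 49.
Putting it together: Sun  49.

Sun  49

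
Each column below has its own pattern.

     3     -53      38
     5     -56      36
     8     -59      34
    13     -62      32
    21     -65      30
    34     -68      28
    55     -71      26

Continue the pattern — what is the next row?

First component: each term is the sum of the two before it; 3, 5, 8, 13, 21, 34, 55 → 89.
For the second component, −3 each step: -53, -56, -59, -62, -65, -68, -71 → -74.
Third component: 38, 36, 34, 32, 30, 28, 26 → 24 (−2 each step).
So the next row is 89  -74  24.

89  -74  24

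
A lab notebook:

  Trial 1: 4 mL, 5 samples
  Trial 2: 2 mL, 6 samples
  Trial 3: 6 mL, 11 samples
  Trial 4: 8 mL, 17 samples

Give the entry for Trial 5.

ML: each term is the sum of the two before it, so 4, 2, 6, 8 → 14.
Samples: each term is the sum of the two before it, so 5, 6, 11, 17 → 28.
So the next row is 14 mL, 28 samples.

14 mL, 28 samples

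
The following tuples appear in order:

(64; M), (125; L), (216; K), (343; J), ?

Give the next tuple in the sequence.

First coordinate goes 64, 125, 216, 343 → 512 (perfect cubes: 4³, 5³, 6³, …).
Letter: letters move back 1 place in the alphabet, so M, L, K, J → I.
Combining the parts gives (512; I).

(512; I)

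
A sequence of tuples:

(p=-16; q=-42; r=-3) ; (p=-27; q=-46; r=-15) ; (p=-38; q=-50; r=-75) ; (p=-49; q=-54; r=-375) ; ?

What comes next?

For the p, −11 each step: -16, -27, -38, -49 → -60.
For the q, −4 each step: -42, -46, -50, -54 → -58.
For the r, ×5 each step: -3, -15, -75, -375 → -1875.
Combining the parts gives (p=-60; q=-58; r=-1875).

(p=-60; q=-58; r=-1875)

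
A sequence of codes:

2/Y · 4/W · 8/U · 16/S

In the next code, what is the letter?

Q

Letter: Y, W, U, S → Q (letters move back 2 places in the alphabet).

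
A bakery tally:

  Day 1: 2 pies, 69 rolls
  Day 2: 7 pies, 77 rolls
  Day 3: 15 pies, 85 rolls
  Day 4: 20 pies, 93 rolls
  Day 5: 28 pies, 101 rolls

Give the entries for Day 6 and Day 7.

For the pies, alternating steps +5, +8, +5, +8, …: 2, 7, 15, 20, 28 → 33 → 41.
Rolls goes 69, 77, 85, 93, 101 → 109 → 117 (+8 each step).
Putting the parts together: 33 pies, 109 rolls and then 41 pies, 117 rolls.

33 pies, 109 rolls; 41 pies, 117 rolls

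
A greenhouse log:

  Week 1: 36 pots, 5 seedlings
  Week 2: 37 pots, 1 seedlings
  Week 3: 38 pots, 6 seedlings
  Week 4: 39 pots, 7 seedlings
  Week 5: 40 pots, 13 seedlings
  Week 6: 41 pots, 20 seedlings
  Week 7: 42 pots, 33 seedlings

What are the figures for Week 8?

For the pots, +1 each step: 36, 37, 38, 39, 40, 41, 42 → 43.
For the seedlings, each term is the sum of the two before it: 5, 1, 6, 7, 13, 20, 33 → 53.
Putting it together: 43 pots, 53 seedlings.

43 pots, 53 seedlings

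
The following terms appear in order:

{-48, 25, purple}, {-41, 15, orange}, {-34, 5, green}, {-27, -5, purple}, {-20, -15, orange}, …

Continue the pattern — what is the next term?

{-13, -25, green}

First coordinate: +7 each step; -48, -41, -34, -27, -20 → -13.
Second coordinate: −10 each step, so 25, 15, 5, -5, -15 → -25.
Colour — repeats purple → orange → green: purple, orange, green, purple, orange → green.
Putting it together: {-13, -25, green}.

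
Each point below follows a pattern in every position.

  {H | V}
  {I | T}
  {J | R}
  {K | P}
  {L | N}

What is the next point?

{M | L}

For the first letter, letters move forward 1 place in the alphabet: H, I, J, K, L → M.
Second letter: letters move back 2 places in the alphabet, so V, T, R, P, N → L.
Combining the parts gives {M | L}.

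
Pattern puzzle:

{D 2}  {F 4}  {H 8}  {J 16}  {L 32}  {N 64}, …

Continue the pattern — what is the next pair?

Letter: letters move forward 2 places in the alphabet, so D, F, H, J, L, N → P.
Second part goes 2, 4, 8, 16, 32, 64 → 128 (×2 each step).
Putting it together: {P 128}.

{P 128}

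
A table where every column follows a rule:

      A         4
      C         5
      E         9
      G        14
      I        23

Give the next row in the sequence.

Letter goes A, C, E, G, I → K (letters move forward 2 places in the alphabet).
For the second component, each term is the sum of the two before it: 4, 5, 9, 14, 23 → 37.
Putting it together: K  37.

K  37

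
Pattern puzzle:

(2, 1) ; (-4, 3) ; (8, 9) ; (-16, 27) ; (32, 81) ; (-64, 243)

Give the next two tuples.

First entry: 2, -4, 8, -16, 32, -64 → 128 → -256 (×(-2) each step).
Second entry goes 1, 3, 9, 27, 81, 243 → 729 → 2187 (×3 each step).
Putting the parts together: (128, 729) and then (-256, 2187).

(128, 729), (-256, 2187)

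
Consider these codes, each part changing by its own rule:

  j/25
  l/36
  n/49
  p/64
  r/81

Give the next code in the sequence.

t/100

Letter — letters move forward 2 places in the alphabet: j, l, n, p, r → t.
For the second component, perfect squares: 5², 6², 7², …: 25, 36, 49, 64, 81 → 100.
So the next code is t/100.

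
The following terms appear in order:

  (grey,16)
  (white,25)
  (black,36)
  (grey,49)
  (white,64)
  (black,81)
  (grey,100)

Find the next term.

(white,121)

For the shade, repeats grey → white → black: grey, white, black, grey, white, black, grey → white.
Second entry — perfect squares: 4², 5², 6², …: 16, 25, 36, 49, 64, 81, 100 → 121.
Combining the parts gives (white,121).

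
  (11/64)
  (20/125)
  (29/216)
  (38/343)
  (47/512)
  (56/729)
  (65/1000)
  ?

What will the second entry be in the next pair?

1331

First entry: 11, 20, 29, 38, 47, 56, 65 → 74 (+9 each step).
For the second entry, perfect cubes: 4³, 5³, 6³, …: 64, 125, 216, 343, 512, 729, 1000 → 1331.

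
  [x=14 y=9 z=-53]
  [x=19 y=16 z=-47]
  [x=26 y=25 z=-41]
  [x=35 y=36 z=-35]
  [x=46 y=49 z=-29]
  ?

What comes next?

[x=59 y=64 z=-23]

X — differences are 5, 7, 9, … (increasing by 2 each time): 14, 19, 26, 35, 46 → 59.
Y — perfect squares: 3², 4², 5², …: 9, 16, 25, 36, 49 → 64.
Z goes -53, -47, -41, -35, -29 → -23 (+6 each step).
Putting it together: [x=59 y=64 z=-23].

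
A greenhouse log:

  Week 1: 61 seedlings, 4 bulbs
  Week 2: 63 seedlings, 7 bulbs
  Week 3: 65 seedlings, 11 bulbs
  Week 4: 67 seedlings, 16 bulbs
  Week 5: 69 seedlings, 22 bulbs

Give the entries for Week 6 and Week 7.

Seedlings — +2 each step: 61, 63, 65, 67, 69 → 71 → 73.
Bulbs: differences are 3, 4, 5, … (increasing by 1 each time); 4, 7, 11, 16, 22 → 29 → 37.
Putting the parts together: 71 seedlings, 29 bulbs and then 73 seedlings, 37 bulbs.

71 seedlings, 29 bulbs; 73 seedlings, 37 bulbs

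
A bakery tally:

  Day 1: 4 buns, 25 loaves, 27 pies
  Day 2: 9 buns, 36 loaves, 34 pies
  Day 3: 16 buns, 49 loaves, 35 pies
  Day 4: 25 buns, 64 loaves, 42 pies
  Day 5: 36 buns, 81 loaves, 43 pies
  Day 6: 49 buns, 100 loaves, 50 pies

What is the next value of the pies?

Pies — alternating steps +7, +1, +7, +1, …: 27, 34, 35, 42, 43, 50 → 51.

51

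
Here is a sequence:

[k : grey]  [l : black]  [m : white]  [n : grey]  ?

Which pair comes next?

[o : black]

Letter: k, l, m, n → o (letters move forward 1 place in the alphabet).
For the shade, repeats grey → black → white: grey, black, white, grey → black.
Combining the parts gives [o : black].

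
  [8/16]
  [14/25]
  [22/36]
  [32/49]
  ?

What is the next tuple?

First entry — differences are 6, 8, 10, … (increasing by 2 each time): 8, 14, 22, 32 → 44.
Second entry: perfect squares: 4², 5², 6², …; 16, 25, 36, 49 → 64.
Combining the parts gives [44/64].

[44/64]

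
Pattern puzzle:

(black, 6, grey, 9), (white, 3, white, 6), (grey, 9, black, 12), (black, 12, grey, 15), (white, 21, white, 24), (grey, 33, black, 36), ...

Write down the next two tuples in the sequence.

First shade goes black, white, grey, black, white, grey → black → white (repeats black → white → grey).
Second slot: 6, 3, 9, 12, 21, 33 → 54 → 87 (each term is the sum of the two before it).
Second shade: repeats grey → white → black, so grey, white, black, grey, white, black → grey → white.
Fourth slot — always 3 more than the second slot: 9, 6, 12, 15, 24, 36 → 57 → 90.
Putting the parts together: (black, 54, grey, 57) and then (white, 87, white, 90).

(black, 54, grey, 57), (white, 87, white, 90)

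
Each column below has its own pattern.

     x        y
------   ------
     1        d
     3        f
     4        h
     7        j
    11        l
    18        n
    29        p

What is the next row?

Column x: 1, 3, 4, 7, 11, 18, 29 → 47 (each term is the sum of the two before it).
Column y: letters move forward 2 places in the alphabet, so d, f, h, j, l, n, p → r.
Putting it together: 47  r.

47  r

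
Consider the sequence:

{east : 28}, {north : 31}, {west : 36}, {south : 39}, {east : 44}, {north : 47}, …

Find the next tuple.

Direction: repeats east → north → west → south; east, north, west, south, east, north → west.
Second part: alternating steps +3, +5, +3, +5, …, so 28, 31, 36, 39, 44, 47 → 52.
Putting it together: {west : 52}.

{west : 52}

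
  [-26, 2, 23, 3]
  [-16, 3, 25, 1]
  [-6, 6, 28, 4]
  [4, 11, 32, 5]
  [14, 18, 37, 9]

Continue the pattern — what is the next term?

[24, 27, 43, 14]

For the first entry, +10 each step: -26, -16, -6, 4, 14 → 24.
Second entry — differences are 1, 3, 5, … (increasing by 2 each time): 2, 3, 6, 11, 18 → 27.
Third entry goes 23, 25, 28, 32, 37 → 43 (differences are 2, 3, 4, … (increasing by 1 each time)).
Fourth entry goes 3, 1, 4, 5, 9 → 14 (each term is the sum of the two before it).
Putting it together: [24, 27, 43, 14].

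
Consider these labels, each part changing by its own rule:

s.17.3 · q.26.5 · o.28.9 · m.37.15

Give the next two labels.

k.39.23, i.48.33

Letter goes s, q, o, m → k → i (letters move back 2 places in the alphabet).
Second component: 17, 26, 28, 37 → 39 → 48 (alternating steps +9, +2, +9, +2, …).
For the third component, differences are 2, 4, 6, … (increasing by 2 each time): 3, 5, 9, 15 → 23 → 33.
Putting the parts together: k.39.23 and then i.48.33.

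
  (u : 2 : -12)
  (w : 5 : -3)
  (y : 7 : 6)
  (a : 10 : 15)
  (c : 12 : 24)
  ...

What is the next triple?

(e : 15 : 33)

Letter — letters move forward 2 places in the alphabet, wrapping Z→A: u, w, y, a, c → e.
Second component: alternating steps +3, +2, +3, +2, …, so 2, 5, 7, 10, 12 → 15.
For the third component, +9 each step: -12, -3, 6, 15, 24 → 33.
Combining the parts gives (e : 15 : 33).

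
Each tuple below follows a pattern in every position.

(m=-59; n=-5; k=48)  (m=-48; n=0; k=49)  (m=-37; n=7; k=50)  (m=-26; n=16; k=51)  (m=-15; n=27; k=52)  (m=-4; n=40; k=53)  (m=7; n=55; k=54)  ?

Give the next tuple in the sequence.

(m=18; n=72; k=55)

M: +11 each step, so -59, -48, -37, -26, -15, -4, 7 → 18.
N: -5, 0, 7, 16, 27, 40, 55 → 72 (differences are 5, 7, 9, … (increasing by 2 each time)).
K: +1 each step; 48, 49, 50, 51, 52, 53, 54 → 55.
So the next tuple is (m=18; n=72; k=55).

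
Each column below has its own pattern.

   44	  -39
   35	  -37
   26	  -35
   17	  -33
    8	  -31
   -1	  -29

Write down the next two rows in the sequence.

-10  -27; -19  -25

For the first component, −9 each step: 44, 35, 26, 17, 8, -1 → -10 → -19.
Second component: +2 each step; -39, -37, -35, -33, -31, -29 → -27 → -25.
So the next two rows are -10  -27 and -19  -25.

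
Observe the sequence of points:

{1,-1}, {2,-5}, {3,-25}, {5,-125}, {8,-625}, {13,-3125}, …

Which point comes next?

First part: each term is the sum of the two before it; 1, 2, 3, 5, 8, 13 → 21.
Second part: ×5 each step; -1, -5, -25, -125, -625, -3125 → -15625.
So the next point is {21,-15625}.

{21,-15625}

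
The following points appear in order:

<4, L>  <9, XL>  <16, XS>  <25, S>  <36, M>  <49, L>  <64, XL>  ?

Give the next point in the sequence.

<81, XS>

For the first component, perfect squares: 2², 3², 4², …: 4, 9, 16, 25, 36, 49, 64 → 81.
Size: repeats L → XL → XS → S → M, so L, XL, XS, S, M, L, XL → XS.
Putting it together: <81, XS>.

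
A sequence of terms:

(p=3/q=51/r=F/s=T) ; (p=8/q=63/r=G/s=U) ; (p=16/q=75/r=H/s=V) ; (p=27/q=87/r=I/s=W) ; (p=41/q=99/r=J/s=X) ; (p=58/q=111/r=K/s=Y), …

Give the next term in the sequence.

P: differences are 5, 8, 11, … (increasing by 3 each time); 3, 8, 16, 27, 41, 58 → 78.
For the q, +12 each step: 51, 63, 75, 87, 99, 111 → 123.
R — letters move forward 1 place in the alphabet: F, G, H, I, J, K → L.
S: letters move forward 1 place in the alphabet, so T, U, V, W, X, Y → Z.
Putting it together: (p=78/q=123/r=L/s=Z).

(p=78/q=123/r=L/s=Z)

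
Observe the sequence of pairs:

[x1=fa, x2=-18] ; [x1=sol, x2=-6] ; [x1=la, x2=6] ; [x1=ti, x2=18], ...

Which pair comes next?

[x1=do, x2=30]

X1: fa, sol, la, ti → do (runs through the solfège scale do→ti).
X2 — +12 each step: -18, -6, 6, 18 → 30.
Combining the parts gives [x1=do, x2=30].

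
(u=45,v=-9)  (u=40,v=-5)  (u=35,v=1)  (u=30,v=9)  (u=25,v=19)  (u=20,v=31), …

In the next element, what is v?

U: −5 each step, so 45, 40, 35, 30, 25, 20 → 15.
V: -9, -5, 1, 9, 19, 31 → 45 (differences are 4, 6, 8, … (increasing by 2 each time)).

45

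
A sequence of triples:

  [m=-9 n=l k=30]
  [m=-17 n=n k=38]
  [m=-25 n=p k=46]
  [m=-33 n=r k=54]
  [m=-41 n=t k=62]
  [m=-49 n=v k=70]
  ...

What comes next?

M goes -9, -17, -25, -33, -41, -49 → -57 (−8 each step).
For the n, letters move forward 2 places in the alphabet: l, n, p, r, t, v → x.
For the k, together with the m always sums to 21: 30, 38, 46, 54, 62, 70 → 78.
So the next triple is [m=-57 n=x k=78].

[m=-57 n=x k=78]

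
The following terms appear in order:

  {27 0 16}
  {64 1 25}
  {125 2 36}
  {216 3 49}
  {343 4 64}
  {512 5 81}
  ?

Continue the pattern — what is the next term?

For the first slot, perfect cubes: 3³, 4³, 5³, …: 27, 64, 125, 216, 343, 512 → 729.
Second slot goes 0, 1, 2, 3, 4, 5 → 6 (+1 each step).
For the third slot, perfect squares: 4², 5², 6², …: 16, 25, 36, 49, 64, 81 → 100.
Combining the parts gives {729 6 100}.

{729 6 100}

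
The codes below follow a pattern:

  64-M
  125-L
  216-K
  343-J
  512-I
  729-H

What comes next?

1000-G

First component: perfect cubes: 4³, 5³, 6³, …, so 64, 125, 216, 343, 512, 729 → 1000.
Letter: letters move back 1 place in the alphabet, so M, L, K, J, I, H → G.
Putting it together: 1000-G.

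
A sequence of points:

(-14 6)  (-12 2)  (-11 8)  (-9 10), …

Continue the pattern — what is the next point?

(-8 18)

For the first slot, alternating steps +2, +1, +2, +1, …: -14, -12, -11, -9 → -8.
For the second slot, each term is the sum of the two before it: 6, 2, 8, 10 → 18.
So the next point is (-8 18).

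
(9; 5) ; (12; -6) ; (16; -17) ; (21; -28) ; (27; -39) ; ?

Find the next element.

First component — differences are 3, 4, 5, … (increasing by 1 each time): 9, 12, 16, 21, 27 → 34.
For the second component, −11 each step: 5, -6, -17, -28, -39 → -50.
So the next element is (34; -50).

(34; -50)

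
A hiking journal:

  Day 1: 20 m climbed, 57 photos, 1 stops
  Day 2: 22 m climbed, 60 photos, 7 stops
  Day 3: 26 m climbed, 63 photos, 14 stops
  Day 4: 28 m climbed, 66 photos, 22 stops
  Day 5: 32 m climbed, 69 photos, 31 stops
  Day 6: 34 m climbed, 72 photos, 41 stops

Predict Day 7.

M climbed goes 20, 22, 26, 28, 32, 34 → 38 (alternating steps +2, +4, +2, +4, …).
Photos — +3 each step: 57, 60, 63, 66, 69, 72 → 75.
Stops: 1, 7, 14, 22, 31, 41 → 52 (differences are 6, 7, 8, … (increasing by 1 each time)).
So the next record is 38 m climbed, 75 photos, 52 stops.

38 m climbed, 75 photos, 52 stops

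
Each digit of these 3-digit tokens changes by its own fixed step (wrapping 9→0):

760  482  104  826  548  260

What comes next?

For the first digit, −3 each step, mod 10: 7, 4, 1, 8, 5, 2 → 9.
For the second digit, +2 each step, mod 10: 6, 8, 0, 2, 4, 6 → 8.
Third digit — +2 each step, mod 10: 0, 2, 4, 6, 8, 0 → 2.
So the next token is 982.

982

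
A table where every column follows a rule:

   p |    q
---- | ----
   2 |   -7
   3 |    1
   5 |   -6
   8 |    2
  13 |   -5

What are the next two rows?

21  3; 34  -4

Column p: 2, 3, 5, 8, 13 → 21 → 34 (each term is the sum of the two before it).
Column q goes -7, 1, -6, 2, -5 → 3 → -4 (alternating steps +8, −7, +8, −7, …).
So the next two rows are 21  3 and 34  -4.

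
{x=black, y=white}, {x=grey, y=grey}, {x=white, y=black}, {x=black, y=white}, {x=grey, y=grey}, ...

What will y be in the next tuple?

For the y, repeats white → grey → black: white, grey, black, white, grey → black.

black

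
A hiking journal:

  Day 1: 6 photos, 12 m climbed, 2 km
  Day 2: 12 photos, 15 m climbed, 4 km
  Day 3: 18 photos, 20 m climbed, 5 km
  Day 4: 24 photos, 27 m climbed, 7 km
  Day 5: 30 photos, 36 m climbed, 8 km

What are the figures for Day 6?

Photos goes 6, 12, 18, 24, 30 → 36 (+6 each step).
M climbed: 12, 15, 20, 27, 36 → 47 (differences are 3, 5, 7, … (increasing by 2 each time)).
Km: 2, 4, 5, 7, 8 → 10 (alternating steps +2, +1, +2, +1, …).
Combining the parts gives 36 photos, 47 m climbed, 10 km.

36 photos, 47 m climbed, 10 km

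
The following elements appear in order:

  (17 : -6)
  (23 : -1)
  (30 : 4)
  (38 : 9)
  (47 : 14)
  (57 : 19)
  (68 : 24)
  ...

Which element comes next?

First coordinate: differences are 6, 7, 8, … (increasing by 1 each time); 17, 23, 30, 38, 47, 57, 68 → 80.
Second coordinate goes -6, -1, 4, 9, 14, 19, 24 → 29 (+5 each step).
So the next element is (80 : 29).

(80 : 29)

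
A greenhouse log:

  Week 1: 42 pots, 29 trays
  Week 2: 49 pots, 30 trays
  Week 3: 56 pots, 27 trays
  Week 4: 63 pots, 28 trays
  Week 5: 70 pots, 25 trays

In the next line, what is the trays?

26

For the trays, alternating steps +1, −3, +1, −3, …: 29, 30, 27, 28, 25 → 26.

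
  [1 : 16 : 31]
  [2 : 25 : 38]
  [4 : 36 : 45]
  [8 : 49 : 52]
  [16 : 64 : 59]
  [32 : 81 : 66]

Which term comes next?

[64 : 100 : 73]

First slot goes 1, 2, 4, 8, 16, 32 → 64 (×2 each step).
Second slot: perfect squares: 4², 5², 6², …, so 16, 25, 36, 49, 64, 81 → 100.
For the third slot, +7 each step: 31, 38, 45, 52, 59, 66 → 73.
Putting it together: [64 : 100 : 73].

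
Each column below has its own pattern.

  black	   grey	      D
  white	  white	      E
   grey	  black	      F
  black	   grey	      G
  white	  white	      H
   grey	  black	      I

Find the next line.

black  grey  J

First shade goes black, white, grey, black, white, grey → black (repeats black → white → grey).
Second shade goes grey, white, black, grey, white, black → grey (repeats grey → white → black).
Letter — letters move forward 1 place in the alphabet: D, E, F, G, H, I → J.
Putting it together: black  grey  J.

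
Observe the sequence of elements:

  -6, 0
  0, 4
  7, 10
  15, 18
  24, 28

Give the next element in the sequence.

34, 40

First slot — differences are 6, 7, 8, … (increasing by 1 each time): -6, 0, 7, 15, 24 → 34.
Second slot: differences are 4, 6, 8, … (increasing by 2 each time); 0, 4, 10, 18, 28 → 40.
So the next element is 34, 40.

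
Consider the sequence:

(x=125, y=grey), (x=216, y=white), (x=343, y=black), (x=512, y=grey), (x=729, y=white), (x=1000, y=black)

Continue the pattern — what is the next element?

(x=1331, y=grey)

X goes 125, 216, 343, 512, 729, 1000 → 1331 (perfect cubes: 5³, 6³, 7³, …).
Y — repeats grey → white → black: grey, white, black, grey, white, black → grey.
So the next element is (x=1331, y=grey).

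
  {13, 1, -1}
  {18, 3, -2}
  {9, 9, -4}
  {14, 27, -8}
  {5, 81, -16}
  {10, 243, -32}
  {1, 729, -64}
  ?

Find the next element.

{6, 2187, -128}

First part — alternating steps +5, −9, +5, −9, …: 13, 18, 9, 14, 5, 10, 1 → 6.
For the second part, ×3 each step: 1, 3, 9, 27, 81, 243, 729 → 2187.
Third part: ×2 each step, so -1, -2, -4, -8, -16, -32, -64 → -128.
So the next element is {6, 2187, -128}.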